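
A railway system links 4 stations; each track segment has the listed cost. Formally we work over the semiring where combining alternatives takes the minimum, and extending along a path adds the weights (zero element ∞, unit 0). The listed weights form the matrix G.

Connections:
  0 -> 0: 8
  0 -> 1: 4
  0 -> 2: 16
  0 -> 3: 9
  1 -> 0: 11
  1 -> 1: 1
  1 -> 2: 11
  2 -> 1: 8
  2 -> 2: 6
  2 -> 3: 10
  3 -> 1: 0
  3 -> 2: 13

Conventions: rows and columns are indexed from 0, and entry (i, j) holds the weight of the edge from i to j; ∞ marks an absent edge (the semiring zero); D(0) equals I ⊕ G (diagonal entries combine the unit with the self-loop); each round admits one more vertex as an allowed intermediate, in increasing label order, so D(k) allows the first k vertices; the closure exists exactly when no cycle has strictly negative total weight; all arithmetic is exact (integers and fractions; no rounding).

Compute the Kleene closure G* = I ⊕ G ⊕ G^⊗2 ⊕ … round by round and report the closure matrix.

D(0):
  [0, 4, 16, 9]
  [11, 0, 11, ∞]
  [∞, 8, 0, 10]
  [∞, 0, 13, 0]
D(1):
  [0, 4, 16, 9]
  [11, 0, 11, 20]
  [∞, 8, 0, 10]
  [∞, 0, 13, 0]
D(2):
  [0, 4, 15, 9]
  [11, 0, 11, 20]
  [19, 8, 0, 10]
  [11, 0, 11, 0]
D(3):
  [0, 4, 15, 9]
  [11, 0, 11, 20]
  [19, 8, 0, 10]
  [11, 0, 11, 0]
D(4):
  [0, 4, 15, 9]
  [11, 0, 11, 20]
  [19, 8, 0, 10]
  [11, 0, 11, 0]
Answer: G* = [[0, 4, 15, 9], [11, 0, 11, 20], [19, 8, 0, 10], [11, 0, 11, 0]]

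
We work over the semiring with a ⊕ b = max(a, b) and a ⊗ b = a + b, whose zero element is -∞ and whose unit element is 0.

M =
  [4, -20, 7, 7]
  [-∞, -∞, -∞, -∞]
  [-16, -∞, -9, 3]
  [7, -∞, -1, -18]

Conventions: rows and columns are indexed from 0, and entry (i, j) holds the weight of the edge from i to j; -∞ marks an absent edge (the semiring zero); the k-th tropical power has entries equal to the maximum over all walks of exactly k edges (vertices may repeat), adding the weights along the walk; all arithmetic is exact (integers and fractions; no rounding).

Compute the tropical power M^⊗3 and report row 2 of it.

M^⊗2:
  [14, -16, 11, 11]
  [-∞, -∞, -∞, -∞]
  [10, -36, 2, -6]
  [11, -13, 14, 14]
M^⊗3:
  [18, -6, 21, 21]
  [-∞, -∞, -∞, -∞]
  [14, -10, 17, 17]
  [21, -9, 18, 18]
Answer: row 2 of M^⊗3 = [14, -10, 17, 17]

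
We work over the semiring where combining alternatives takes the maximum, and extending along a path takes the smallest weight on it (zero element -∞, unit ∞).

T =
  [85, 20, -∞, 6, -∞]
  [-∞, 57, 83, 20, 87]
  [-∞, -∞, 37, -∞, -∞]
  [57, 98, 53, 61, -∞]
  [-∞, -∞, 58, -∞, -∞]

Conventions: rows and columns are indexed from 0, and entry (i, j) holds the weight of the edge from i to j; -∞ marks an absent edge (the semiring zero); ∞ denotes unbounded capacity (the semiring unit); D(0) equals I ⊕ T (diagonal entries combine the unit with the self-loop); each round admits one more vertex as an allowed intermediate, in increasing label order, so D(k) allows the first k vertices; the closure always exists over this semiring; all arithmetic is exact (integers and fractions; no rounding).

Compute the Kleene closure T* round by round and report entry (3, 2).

D(0):
  [∞, 20, -∞, 6, -∞]
  [-∞, ∞, 83, 20, 87]
  [-∞, -∞, ∞, -∞, -∞]
  [57, 98, 53, ∞, -∞]
  [-∞, -∞, 58, -∞, ∞]
D(1):
  [∞, 20, -∞, 6, -∞]
  [-∞, ∞, 83, 20, 87]
  [-∞, -∞, ∞, -∞, -∞]
  [57, 98, 53, ∞, -∞]
  [-∞, -∞, 58, -∞, ∞]
D(2):
  [∞, 20, 20, 20, 20]
  [-∞, ∞, 83, 20, 87]
  [-∞, -∞, ∞, -∞, -∞]
  [57, 98, 83, ∞, 87]
  [-∞, -∞, 58, -∞, ∞]
D(3):
  [∞, 20, 20, 20, 20]
  [-∞, ∞, 83, 20, 87]
  [-∞, -∞, ∞, -∞, -∞]
  [57, 98, 83, ∞, 87]
  [-∞, -∞, 58, -∞, ∞]
D(4):
  [∞, 20, 20, 20, 20]
  [20, ∞, 83, 20, 87]
  [-∞, -∞, ∞, -∞, -∞]
  [57, 98, 83, ∞, 87]
  [-∞, -∞, 58, -∞, ∞]
D(5):
  [∞, 20, 20, 20, 20]
  [20, ∞, 83, 20, 87]
  [-∞, -∞, ∞, -∞, -∞]
  [57, 98, 83, ∞, 87]
  [-∞, -∞, 58, -∞, ∞]
Answer: T*[3][2] = 83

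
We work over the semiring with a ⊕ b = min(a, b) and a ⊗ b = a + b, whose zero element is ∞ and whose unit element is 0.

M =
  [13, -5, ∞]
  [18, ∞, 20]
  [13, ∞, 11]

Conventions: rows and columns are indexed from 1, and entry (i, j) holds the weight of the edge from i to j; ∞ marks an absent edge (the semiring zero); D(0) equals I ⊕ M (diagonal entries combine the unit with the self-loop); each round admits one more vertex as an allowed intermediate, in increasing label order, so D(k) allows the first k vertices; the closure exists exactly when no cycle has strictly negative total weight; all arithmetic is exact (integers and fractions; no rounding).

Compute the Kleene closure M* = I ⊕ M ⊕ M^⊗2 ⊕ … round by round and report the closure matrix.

D(0):
  [0, -5, ∞]
  [18, 0, 20]
  [13, ∞, 0]
D(1):
  [0, -5, ∞]
  [18, 0, 20]
  [13, 8, 0]
D(2):
  [0, -5, 15]
  [18, 0, 20]
  [13, 8, 0]
D(3):
  [0, -5, 15]
  [18, 0, 20]
  [13, 8, 0]
Answer: M* = [[0, -5, 15], [18, 0, 20], [13, 8, 0]]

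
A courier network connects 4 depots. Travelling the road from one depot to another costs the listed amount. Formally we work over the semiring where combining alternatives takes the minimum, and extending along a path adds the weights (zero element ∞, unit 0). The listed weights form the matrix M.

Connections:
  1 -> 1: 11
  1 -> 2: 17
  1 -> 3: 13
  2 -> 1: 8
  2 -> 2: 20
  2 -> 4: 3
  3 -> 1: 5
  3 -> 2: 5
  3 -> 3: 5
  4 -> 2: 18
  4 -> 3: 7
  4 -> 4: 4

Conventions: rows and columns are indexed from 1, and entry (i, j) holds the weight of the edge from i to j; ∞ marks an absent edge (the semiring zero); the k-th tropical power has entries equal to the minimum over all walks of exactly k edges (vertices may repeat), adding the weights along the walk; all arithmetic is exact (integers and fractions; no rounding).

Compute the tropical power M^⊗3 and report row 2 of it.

M^⊗2:
  [18, 18, 18, 20]
  [19, 21, 10, 7]
  [10, 10, 10, 8]
  [12, 12, 11, 8]
M^⊗3:
  [23, 23, 23, 21]
  [15, 15, 14, 11]
  [15, 15, 15, 12]
  [16, 16, 15, 12]
Answer: row 2 of M^⊗3 = [15, 15, 14, 11]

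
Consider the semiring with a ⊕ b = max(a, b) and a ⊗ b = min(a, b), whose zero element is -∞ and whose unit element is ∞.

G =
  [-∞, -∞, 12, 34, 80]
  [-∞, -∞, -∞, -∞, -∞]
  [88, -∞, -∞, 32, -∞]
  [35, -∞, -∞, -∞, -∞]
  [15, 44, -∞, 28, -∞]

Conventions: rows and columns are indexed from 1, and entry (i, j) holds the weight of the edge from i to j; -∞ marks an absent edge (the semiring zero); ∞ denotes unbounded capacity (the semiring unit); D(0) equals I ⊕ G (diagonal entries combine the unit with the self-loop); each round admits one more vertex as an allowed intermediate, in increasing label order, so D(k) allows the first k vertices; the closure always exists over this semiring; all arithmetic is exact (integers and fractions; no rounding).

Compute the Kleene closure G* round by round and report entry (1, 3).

D(0):
  [∞, -∞, 12, 34, 80]
  [-∞, ∞, -∞, -∞, -∞]
  [88, -∞, ∞, 32, -∞]
  [35, -∞, -∞, ∞, -∞]
  [15, 44, -∞, 28, ∞]
D(1):
  [∞, -∞, 12, 34, 80]
  [-∞, ∞, -∞, -∞, -∞]
  [88, -∞, ∞, 34, 80]
  [35, -∞, 12, ∞, 35]
  [15, 44, 12, 28, ∞]
D(2):
  [∞, -∞, 12, 34, 80]
  [-∞, ∞, -∞, -∞, -∞]
  [88, -∞, ∞, 34, 80]
  [35, -∞, 12, ∞, 35]
  [15, 44, 12, 28, ∞]
D(3):
  [∞, -∞, 12, 34, 80]
  [-∞, ∞, -∞, -∞, -∞]
  [88, -∞, ∞, 34, 80]
  [35, -∞, 12, ∞, 35]
  [15, 44, 12, 28, ∞]
D(4):
  [∞, -∞, 12, 34, 80]
  [-∞, ∞, -∞, -∞, -∞]
  [88, -∞, ∞, 34, 80]
  [35, -∞, 12, ∞, 35]
  [28, 44, 12, 28, ∞]
D(5):
  [∞, 44, 12, 34, 80]
  [-∞, ∞, -∞, -∞, -∞]
  [88, 44, ∞, 34, 80]
  [35, 35, 12, ∞, 35]
  [28, 44, 12, 28, ∞]
Answer: G*[1][3] = 12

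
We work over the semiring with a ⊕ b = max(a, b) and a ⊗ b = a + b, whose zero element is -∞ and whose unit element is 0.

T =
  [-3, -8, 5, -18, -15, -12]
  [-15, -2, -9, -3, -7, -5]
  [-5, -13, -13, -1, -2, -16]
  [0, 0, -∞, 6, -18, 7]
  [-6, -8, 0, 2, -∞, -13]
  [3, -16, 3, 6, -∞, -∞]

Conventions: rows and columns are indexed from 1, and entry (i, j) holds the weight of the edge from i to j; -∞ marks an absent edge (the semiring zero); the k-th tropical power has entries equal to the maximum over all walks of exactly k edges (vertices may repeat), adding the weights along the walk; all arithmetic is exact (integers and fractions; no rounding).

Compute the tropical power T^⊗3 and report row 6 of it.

T^⊗2:
  [0, -8, 2, 4, 3, -11]
  [-2, -3, -2, 3, -9, 4]
  [-1, -1, 0, 5, -15, 6]
  [10, 6, 10, 13, -7, 13]
  [2, 2, -1, 8, -2, 9]
  [6, 6, 8, 12, 1, 13]
T^⊗3:
  [4, 4, 5, 10, 0, 11]
  [7, 3, 7, 10, -4, 10]
  [9, 5, 9, 12, -2, 12]
  [16, 13, 16, 19, 8, 20]
  [12, 8, 12, 15, -3, 15]
  [16, 12, 16, 19, 6, 19]
Answer: row 6 of T^⊗3 = [16, 12, 16, 19, 6, 19]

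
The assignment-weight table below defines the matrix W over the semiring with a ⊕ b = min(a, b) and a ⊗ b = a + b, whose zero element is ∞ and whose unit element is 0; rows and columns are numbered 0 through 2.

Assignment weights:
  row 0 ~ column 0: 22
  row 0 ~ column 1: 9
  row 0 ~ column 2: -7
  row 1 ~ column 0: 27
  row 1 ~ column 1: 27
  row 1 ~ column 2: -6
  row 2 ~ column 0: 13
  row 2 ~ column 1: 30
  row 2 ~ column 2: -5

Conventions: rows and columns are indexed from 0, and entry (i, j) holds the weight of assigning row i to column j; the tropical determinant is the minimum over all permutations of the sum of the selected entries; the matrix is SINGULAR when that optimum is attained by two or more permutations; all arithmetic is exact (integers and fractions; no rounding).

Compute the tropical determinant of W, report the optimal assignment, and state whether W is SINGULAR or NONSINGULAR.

σ = (0, 1, 2): 22 + 27 + (-5) = 44
σ = (0, 2, 1): 22 + (-6) + 30 = 46
σ = (1, 0, 2): 9 + 27 + (-5) = 31
σ = (1, 2, 0): 9 + (-6) + 13 = 16
σ = (2, 0, 1): (-7) + 27 + 30 = 50
σ = (2, 1, 0): (-7) + 27 + 13 = 33
Optimal value attained by: σ = (1, 2, 0).
Answer: det⊕(W) = 16; verdict: NONSINGULAR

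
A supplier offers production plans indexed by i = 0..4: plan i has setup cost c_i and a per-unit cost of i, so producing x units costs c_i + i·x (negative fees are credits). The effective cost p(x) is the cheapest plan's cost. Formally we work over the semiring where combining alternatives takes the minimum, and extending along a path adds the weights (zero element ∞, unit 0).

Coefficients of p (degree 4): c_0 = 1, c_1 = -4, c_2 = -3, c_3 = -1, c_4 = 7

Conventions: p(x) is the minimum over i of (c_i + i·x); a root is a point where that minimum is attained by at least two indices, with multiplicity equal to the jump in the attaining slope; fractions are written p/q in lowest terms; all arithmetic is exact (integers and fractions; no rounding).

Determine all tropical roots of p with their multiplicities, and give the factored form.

hull edge (i=0, c=1) to (i=1, c=-4): slope -5, span 1
hull edge (i=1, c=-4) to (i=2, c=-3): slope 1, span 1
hull edge (i=2, c=-3) to (i=3, c=-1): slope 2, span 1
hull edge (i=3, c=-1) to (i=4, c=7): slope 8, span 1
Factored form: p(x) = 7 ⊗ (x ⊕ (-8)) ⊗ (x ⊕ (-2)) ⊗ (x ⊕ (-1)) ⊗ (x ⊕ 5)
Answer: roots = -8 (mult 1), -2 (mult 1), -1 (mult 1), 5 (mult 1)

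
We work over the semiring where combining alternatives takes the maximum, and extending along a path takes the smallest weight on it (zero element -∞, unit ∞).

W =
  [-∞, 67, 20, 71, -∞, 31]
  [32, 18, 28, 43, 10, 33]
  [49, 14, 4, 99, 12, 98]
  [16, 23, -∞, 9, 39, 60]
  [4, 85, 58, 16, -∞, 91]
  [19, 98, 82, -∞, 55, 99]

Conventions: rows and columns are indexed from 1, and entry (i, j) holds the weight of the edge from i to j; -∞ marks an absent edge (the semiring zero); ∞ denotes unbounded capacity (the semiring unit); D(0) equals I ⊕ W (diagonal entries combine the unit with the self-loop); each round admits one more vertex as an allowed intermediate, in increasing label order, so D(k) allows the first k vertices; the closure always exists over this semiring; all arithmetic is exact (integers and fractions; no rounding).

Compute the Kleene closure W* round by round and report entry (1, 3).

D(0):
  [∞, 67, 20, 71, -∞, 31]
  [32, ∞, 28, 43, 10, 33]
  [49, 14, ∞, 99, 12, 98]
  [16, 23, -∞, ∞, 39, 60]
  [4, 85, 58, 16, ∞, 91]
  [19, 98, 82, -∞, 55, ∞]
D(1):
  [∞, 67, 20, 71, -∞, 31]
  [32, ∞, 28, 43, 10, 33]
  [49, 49, ∞, 99, 12, 98]
  [16, 23, 16, ∞, 39, 60]
  [4, 85, 58, 16, ∞, 91]
  [19, 98, 82, 19, 55, ∞]
D(2):
  [∞, 67, 28, 71, 10, 33]
  [32, ∞, 28, 43, 10, 33]
  [49, 49, ∞, 99, 12, 98]
  [23, 23, 23, ∞, 39, 60]
  [32, 85, 58, 43, ∞, 91]
  [32, 98, 82, 43, 55, ∞]
D(3):
  [∞, 67, 28, 71, 12, 33]
  [32, ∞, 28, 43, 12, 33]
  [49, 49, ∞, 99, 12, 98]
  [23, 23, 23, ∞, 39, 60]
  [49, 85, 58, 58, ∞, 91]
  [49, 98, 82, 82, 55, ∞]
D(4):
  [∞, 67, 28, 71, 39, 60]
  [32, ∞, 28, 43, 39, 43]
  [49, 49, ∞, 99, 39, 98]
  [23, 23, 23, ∞, 39, 60]
  [49, 85, 58, 58, ∞, 91]
  [49, 98, 82, 82, 55, ∞]
D(5):
  [∞, 67, 39, 71, 39, 60]
  [39, ∞, 39, 43, 39, 43]
  [49, 49, ∞, 99, 39, 98]
  [39, 39, 39, ∞, 39, 60]
  [49, 85, 58, 58, ∞, 91]
  [49, 98, 82, 82, 55, ∞]
D(6):
  [∞, 67, 60, 71, 55, 60]
  [43, ∞, 43, 43, 43, 43]
  [49, 98, ∞, 99, 55, 98]
  [49, 60, 60, ∞, 55, 60]
  [49, 91, 82, 82, ∞, 91]
  [49, 98, 82, 82, 55, ∞]
Answer: W*[1][3] = 60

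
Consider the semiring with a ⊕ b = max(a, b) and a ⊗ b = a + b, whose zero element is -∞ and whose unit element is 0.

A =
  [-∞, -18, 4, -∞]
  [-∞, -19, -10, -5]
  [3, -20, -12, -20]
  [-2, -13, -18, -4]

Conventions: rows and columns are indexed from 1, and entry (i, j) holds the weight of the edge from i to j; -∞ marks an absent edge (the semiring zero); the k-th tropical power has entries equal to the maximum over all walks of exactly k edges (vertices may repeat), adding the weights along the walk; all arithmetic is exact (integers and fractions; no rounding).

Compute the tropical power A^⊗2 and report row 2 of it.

A^⊗2:
  [7, -16, -8, -16]
  [-7, -18, -22, -9]
  [-9, -15, 7, -24]
  [-6, -17, 2, -8]
Answer: row 2 of A^⊗2 = [-7, -18, -22, -9]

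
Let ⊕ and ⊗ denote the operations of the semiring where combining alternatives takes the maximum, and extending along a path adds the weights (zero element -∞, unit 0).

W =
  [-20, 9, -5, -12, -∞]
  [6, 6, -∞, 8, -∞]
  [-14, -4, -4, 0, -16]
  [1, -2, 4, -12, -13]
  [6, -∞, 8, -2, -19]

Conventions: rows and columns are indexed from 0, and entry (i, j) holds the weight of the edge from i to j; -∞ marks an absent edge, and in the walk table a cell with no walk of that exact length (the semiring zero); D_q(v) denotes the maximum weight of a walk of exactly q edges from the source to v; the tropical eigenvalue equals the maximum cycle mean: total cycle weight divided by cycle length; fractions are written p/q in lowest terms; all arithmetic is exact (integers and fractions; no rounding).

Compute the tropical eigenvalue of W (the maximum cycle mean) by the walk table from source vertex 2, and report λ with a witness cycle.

q=0: [-∞, -∞, 0, -∞, -∞]
q=1: [-14, -4, -4, 0, -16]
q=2: [2, 2, 4, 4, -13]
q=3: [8, 11, 8, 10, -9]
q=4: [17, 17, 14, 19, -3]
q=5: [23, 26, 23, 25, 6]
Optimal cycle mean attained by: cycle 0->1->0, total 9 + 6, length 2.
Answer: λ = 15/2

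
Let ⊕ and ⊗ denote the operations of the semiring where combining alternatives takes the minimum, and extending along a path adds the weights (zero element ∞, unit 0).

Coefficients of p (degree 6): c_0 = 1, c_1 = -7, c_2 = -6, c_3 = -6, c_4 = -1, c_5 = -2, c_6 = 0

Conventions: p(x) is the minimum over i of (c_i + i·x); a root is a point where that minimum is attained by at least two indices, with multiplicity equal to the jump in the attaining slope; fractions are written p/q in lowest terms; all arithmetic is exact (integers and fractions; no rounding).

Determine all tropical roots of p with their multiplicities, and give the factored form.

hull edge (i=0, c=1) to (i=1, c=-7): slope -8, span 1
hull edge (i=1, c=-7) to (i=3, c=-6): slope 1/2, span 2
hull edge (i=3, c=-6) to (i=6, c=0): slope 2, span 3
Factored form: p(x) = 0 ⊗ (x ⊕ (-2)) ⊗ (x ⊕ (-2)) ⊗ (x ⊕ (-2)) ⊗ (x ⊕ (-1/2)) ⊗ (x ⊕ (-1/2)) ⊗ (x ⊕ 8)
Answer: roots = -2 (mult 3), -1/2 (mult 2), 8 (mult 1)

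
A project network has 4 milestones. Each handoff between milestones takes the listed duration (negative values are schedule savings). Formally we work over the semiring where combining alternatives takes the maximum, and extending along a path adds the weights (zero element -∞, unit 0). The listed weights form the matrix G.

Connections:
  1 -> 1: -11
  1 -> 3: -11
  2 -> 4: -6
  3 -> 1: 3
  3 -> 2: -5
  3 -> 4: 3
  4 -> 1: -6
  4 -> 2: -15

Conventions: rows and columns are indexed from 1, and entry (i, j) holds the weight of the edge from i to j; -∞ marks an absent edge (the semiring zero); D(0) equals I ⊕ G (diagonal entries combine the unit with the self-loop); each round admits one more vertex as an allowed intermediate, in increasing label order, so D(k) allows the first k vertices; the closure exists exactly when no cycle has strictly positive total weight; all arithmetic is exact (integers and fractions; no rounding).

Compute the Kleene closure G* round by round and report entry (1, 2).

D(0):
  [0, -∞, -11, -∞]
  [-∞, 0, -∞, -6]
  [3, -5, 0, 3]
  [-6, -15, -∞, 0]
D(1):
  [0, -∞, -11, -∞]
  [-∞, 0, -∞, -6]
  [3, -5, 0, 3]
  [-6, -15, -17, 0]
D(2):
  [0, -∞, -11, -∞]
  [-∞, 0, -∞, -6]
  [3, -5, 0, 3]
  [-6, -15, -17, 0]
D(3):
  [0, -16, -11, -8]
  [-∞, 0, -∞, -6]
  [3, -5, 0, 3]
  [-6, -15, -17, 0]
D(4):
  [0, -16, -11, -8]
  [-12, 0, -23, -6]
  [3, -5, 0, 3]
  [-6, -15, -17, 0]
Answer: G*[1][2] = -16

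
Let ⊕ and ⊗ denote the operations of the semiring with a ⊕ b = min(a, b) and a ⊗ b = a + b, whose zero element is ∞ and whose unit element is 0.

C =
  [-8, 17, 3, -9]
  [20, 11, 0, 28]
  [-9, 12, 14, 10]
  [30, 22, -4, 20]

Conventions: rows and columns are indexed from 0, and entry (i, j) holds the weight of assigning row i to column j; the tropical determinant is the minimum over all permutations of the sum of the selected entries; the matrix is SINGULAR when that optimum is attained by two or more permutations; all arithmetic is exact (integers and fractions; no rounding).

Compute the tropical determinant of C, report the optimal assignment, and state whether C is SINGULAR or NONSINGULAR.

σ = (0, 1, 2, 3): (-8) + 11 + 14 + 20 = 37
σ = (0, 1, 3, 2): (-8) + 11 + 10 + (-4) = 9
σ = (0, 2, 1, 3): (-8) + 0 + 12 + 20 = 24
σ = (0, 2, 3, 1): (-8) + 0 + 10 + 22 = 24
σ = (0, 3, 1, 2): (-8) + 28 + 12 + (-4) = 28
σ = (0, 3, 2, 1): (-8) + 28 + 14 + 22 = 56
σ = (1, 0, 2, 3): 17 + 20 + 14 + 20 = 71
σ = (1, 0, 3, 2): 17 + 20 + 10 + (-4) = 43
σ = (1, 2, 0, 3): 17 + 0 + (-9) + 20 = 28
σ = (1, 2, 3, 0): 17 + 0 + 10 + 30 = 57
σ = (1, 3, 0, 2): 17 + 28 + (-9) + (-4) = 32
σ = (1, 3, 2, 0): 17 + 28 + 14 + 30 = 89
σ = (2, 0, 1, 3): 3 + 20 + 12 + 20 = 55
σ = (2, 0, 3, 1): 3 + 20 + 10 + 22 = 55
σ = (2, 1, 0, 3): 3 + 11 + (-9) + 20 = 25
σ = (2, 1, 3, 0): 3 + 11 + 10 + 30 = 54
σ = (2, 3, 0, 1): 3 + 28 + (-9) + 22 = 44
σ = (2, 3, 1, 0): 3 + 28 + 12 + 30 = 73
σ = (3, 0, 1, 2): (-9) + 20 + 12 + (-4) = 19
σ = (3, 0, 2, 1): (-9) + 20 + 14 + 22 = 47
σ = (3, 1, 0, 2): (-9) + 11 + (-9) + (-4) = -11
σ = (3, 1, 2, 0): (-9) + 11 + 14 + 30 = 46
σ = (3, 2, 0, 1): (-9) + 0 + (-9) + 22 = 4
σ = (3, 2, 1, 0): (-9) + 0 + 12 + 30 = 33
Optimal value attained by: σ = (3, 1, 0, 2).
Answer: det⊕(C) = -11; verdict: NONSINGULAR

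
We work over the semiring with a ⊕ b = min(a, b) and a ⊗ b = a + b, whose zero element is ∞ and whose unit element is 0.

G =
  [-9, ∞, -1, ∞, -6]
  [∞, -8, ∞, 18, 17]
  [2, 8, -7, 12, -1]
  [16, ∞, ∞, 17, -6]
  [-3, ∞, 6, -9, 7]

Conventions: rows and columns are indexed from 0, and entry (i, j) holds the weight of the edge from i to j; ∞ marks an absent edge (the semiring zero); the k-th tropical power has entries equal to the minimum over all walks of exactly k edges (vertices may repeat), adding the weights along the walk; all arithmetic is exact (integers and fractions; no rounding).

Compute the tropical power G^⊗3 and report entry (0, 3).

G^⊗2:
  [-18, 7, -10, -15, -15]
  [14, -16, 23, 8, 9]
  [-7, 0, -14, -10, -8]
  [-9, ∞, 0, -15, 1]
  [-12, 14, -4, -2, -15]
G^⊗3:
  [-27, -2, -19, -24, -24]
  [5, -24, 13, 0, 1]
  [-16, -8, -21, -17, -16]
  [-18, 8, -10, -8, -21]
  [-21, 4, -13, -24, -18]
Key observation: the optimum is the walk 0->0->4->3, with weight (-9) + (-6) + (-9) = -24.
Optimal value attained by: walk 0->0->4->3.
Answer: (G^⊗3)[0][3] = -24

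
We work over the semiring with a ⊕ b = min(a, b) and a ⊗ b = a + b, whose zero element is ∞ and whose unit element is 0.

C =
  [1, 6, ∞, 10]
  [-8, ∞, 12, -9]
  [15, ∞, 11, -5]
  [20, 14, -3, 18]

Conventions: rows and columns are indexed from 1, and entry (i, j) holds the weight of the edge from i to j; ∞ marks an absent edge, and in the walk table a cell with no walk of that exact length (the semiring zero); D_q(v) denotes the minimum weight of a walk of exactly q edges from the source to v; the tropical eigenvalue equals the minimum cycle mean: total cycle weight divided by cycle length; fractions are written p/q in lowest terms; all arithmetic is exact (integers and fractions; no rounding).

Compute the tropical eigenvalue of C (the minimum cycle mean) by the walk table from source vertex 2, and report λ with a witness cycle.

q=0: [∞, 0, ∞, ∞]
q=1: [-8, ∞, 12, -9]
q=2: [-7, -2, -12, 2]
q=3: [-10, -1, -1, -17]
q=4: [-9, -4, -20, -10]
Optimal cycle mean attained by: cycle 3->4->3, total (-5) + (-3), length 2.
Answer: λ = -4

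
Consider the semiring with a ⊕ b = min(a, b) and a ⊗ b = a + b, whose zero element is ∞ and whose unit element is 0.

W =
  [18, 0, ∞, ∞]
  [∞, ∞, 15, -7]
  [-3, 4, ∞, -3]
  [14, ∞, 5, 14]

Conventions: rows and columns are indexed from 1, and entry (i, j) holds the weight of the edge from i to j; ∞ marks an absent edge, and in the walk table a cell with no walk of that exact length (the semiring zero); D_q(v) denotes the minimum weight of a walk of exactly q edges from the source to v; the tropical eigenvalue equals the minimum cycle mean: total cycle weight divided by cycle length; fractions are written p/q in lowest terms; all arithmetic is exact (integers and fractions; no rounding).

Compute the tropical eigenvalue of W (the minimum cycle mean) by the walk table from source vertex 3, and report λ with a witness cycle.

q=0: [∞, ∞, 0, ∞]
q=1: [-3, 4, ∞, -3]
q=2: [11, -3, 2, -3]
q=3: [-1, 6, 2, -10]
q=4: [-1, -1, -5, -1]
Optimal cycle mean attained by: cycle 1->2->4->3->1, total 0 + (-7) + 5 + (-3), length 4.
Answer: λ = -5/4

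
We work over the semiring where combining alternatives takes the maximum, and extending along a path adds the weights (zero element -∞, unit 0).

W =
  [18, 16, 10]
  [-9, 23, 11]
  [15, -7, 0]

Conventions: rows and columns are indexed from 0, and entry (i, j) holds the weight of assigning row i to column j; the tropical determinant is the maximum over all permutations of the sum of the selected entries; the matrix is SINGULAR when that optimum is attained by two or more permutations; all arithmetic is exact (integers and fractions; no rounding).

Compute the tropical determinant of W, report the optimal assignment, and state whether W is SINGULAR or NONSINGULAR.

σ = (0, 1, 2): 18 + 23 + 0 = 41
σ = (0, 2, 1): 18 + 11 + (-7) = 22
σ = (1, 0, 2): 16 + (-9) + 0 = 7
σ = (1, 2, 0): 16 + 11 + 15 = 42
σ = (2, 0, 1): 10 + (-9) + (-7) = -6
σ = (2, 1, 0): 10 + 23 + 15 = 48
Optimal value attained by: σ = (2, 1, 0).
Answer: det⊕(W) = 48; verdict: NONSINGULAR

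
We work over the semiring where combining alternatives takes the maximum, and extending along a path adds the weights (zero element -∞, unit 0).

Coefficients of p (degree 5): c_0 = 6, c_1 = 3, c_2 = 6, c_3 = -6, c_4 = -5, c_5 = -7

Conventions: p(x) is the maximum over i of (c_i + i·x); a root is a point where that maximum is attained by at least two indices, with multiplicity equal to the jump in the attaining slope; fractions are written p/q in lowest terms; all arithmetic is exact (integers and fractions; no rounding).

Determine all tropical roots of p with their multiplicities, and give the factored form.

hull edge (i=0, c=6) to (i=2, c=6): slope 0, span 2
hull edge (i=2, c=6) to (i=5, c=-7): slope -13/3, span 3
Factored form: p(x) = -7 ⊗ (x ⊕ 0) ⊗ (x ⊕ 0) ⊗ (x ⊕ 13/3) ⊗ (x ⊕ 13/3) ⊗ (x ⊕ 13/3)
Answer: roots = 0 (mult 2), 13/3 (mult 3)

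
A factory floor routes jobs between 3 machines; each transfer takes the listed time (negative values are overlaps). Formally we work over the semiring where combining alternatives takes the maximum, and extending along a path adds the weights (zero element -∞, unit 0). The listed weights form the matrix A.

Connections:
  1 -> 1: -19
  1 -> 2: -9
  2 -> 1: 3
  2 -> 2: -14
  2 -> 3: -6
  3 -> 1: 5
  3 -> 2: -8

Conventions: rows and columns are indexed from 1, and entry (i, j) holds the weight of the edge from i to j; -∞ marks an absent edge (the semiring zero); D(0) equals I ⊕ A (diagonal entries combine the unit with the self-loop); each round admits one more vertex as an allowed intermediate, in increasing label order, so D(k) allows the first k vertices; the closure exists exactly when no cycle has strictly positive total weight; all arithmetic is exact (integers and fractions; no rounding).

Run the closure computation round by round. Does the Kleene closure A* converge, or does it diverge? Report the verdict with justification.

D(0):
  [0, -9, -∞]
  [3, 0, -6]
  [5, -8, 0]
D(1):
  [0, -9, -∞]
  [3, 0, -6]
  [5, -4, 0]
D(2):
  [0, -9, -15]
  [3, 0, -6]
  [5, -4, 0]
D(3):
  [0, -9, -15]
  [3, 0, -6]
  [5, -4, 0]
Key observation: every diagonal entry stays at the unit through all rounds, so no improving cycle exists.
Answer: CONVERGES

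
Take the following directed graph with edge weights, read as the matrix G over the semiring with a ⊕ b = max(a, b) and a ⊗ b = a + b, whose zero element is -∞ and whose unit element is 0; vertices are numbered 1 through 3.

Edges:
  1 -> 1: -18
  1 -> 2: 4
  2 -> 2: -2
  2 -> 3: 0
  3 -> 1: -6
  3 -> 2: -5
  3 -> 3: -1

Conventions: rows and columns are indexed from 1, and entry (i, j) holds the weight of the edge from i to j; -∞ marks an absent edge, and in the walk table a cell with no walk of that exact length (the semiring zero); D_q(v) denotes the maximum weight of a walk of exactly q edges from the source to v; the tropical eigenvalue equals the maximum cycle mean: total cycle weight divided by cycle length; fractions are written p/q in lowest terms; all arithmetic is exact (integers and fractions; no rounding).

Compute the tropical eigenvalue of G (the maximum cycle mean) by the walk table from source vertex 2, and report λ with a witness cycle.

q=0: [-∞, 0, -∞]
q=1: [-∞, -2, 0]
q=2: [-6, -4, -1]
q=3: [-7, -2, -2]
Optimal cycle mean attained by: cycle 1->2->3->1, total 4 + 0 + (-6), length 3.
Answer: λ = -2/3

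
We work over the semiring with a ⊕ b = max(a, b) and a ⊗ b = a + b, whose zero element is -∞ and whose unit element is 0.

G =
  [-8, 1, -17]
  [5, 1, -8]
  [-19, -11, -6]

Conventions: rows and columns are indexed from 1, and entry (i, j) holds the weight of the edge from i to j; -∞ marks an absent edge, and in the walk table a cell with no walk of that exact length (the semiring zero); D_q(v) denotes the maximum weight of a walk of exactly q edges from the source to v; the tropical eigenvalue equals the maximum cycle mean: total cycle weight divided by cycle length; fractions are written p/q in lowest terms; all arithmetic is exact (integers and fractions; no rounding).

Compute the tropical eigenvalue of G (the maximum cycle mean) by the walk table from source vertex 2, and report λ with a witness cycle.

q=0: [-∞, 0, -∞]
q=1: [5, 1, -8]
q=2: [6, 6, -7]
q=3: [11, 7, -2]
Optimal cycle mean attained by: cycle 1->2->1, total 1 + 5, length 2.
Answer: λ = 3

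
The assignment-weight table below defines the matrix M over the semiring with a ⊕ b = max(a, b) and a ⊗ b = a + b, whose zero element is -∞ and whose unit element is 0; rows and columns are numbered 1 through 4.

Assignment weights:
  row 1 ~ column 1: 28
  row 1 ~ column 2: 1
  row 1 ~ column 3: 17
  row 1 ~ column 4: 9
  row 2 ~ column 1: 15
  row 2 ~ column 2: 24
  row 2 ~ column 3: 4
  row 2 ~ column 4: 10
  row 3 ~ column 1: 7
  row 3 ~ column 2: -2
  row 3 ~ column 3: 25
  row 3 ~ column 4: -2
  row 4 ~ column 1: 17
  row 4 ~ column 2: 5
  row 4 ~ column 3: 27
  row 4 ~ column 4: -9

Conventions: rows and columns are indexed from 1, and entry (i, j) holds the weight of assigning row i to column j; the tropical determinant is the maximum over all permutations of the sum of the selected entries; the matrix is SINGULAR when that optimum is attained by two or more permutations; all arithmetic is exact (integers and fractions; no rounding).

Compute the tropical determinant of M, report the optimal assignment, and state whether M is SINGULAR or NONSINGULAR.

σ = (1, 2, 3, 4): 28 + 24 + 25 + (-9) = 68
σ = (1, 2, 4, 3): 28 + 24 + (-2) + 27 = 77
σ = (1, 3, 2, 4): 28 + 4 + (-2) + (-9) = 21
σ = (1, 3, 4, 2): 28 + 4 + (-2) + 5 = 35
σ = (1, 4, 2, 3): 28 + 10 + (-2) + 27 = 63
σ = (1, 4, 3, 2): 28 + 10 + 25 + 5 = 68
σ = (2, 1, 3, 4): 1 + 15 + 25 + (-9) = 32
σ = (2, 1, 4, 3): 1 + 15 + (-2) + 27 = 41
σ = (2, 3, 1, 4): 1 + 4 + 7 + (-9) = 3
σ = (2, 3, 4, 1): 1 + 4 + (-2) + 17 = 20
σ = (2, 4, 1, 3): 1 + 10 + 7 + 27 = 45
σ = (2, 4, 3, 1): 1 + 10 + 25 + 17 = 53
σ = (3, 1, 2, 4): 17 + 15 + (-2) + (-9) = 21
σ = (3, 1, 4, 2): 17 + 15 + (-2) + 5 = 35
σ = (3, 2, 1, 4): 17 + 24 + 7 + (-9) = 39
σ = (3, 2, 4, 1): 17 + 24 + (-2) + 17 = 56
σ = (3, 4, 1, 2): 17 + 10 + 7 + 5 = 39
σ = (3, 4, 2, 1): 17 + 10 + (-2) + 17 = 42
σ = (4, 1, 2, 3): 9 + 15 + (-2) + 27 = 49
σ = (4, 1, 3, 2): 9 + 15 + 25 + 5 = 54
σ = (4, 2, 1, 3): 9 + 24 + 7 + 27 = 67
σ = (4, 2, 3, 1): 9 + 24 + 25 + 17 = 75
σ = (4, 3, 1, 2): 9 + 4 + 7 + 5 = 25
σ = (4, 3, 2, 1): 9 + 4 + (-2) + 17 = 28
Optimal value attained by: σ = (1, 2, 4, 3).
Answer: det⊕(M) = 77; verdict: NONSINGULAR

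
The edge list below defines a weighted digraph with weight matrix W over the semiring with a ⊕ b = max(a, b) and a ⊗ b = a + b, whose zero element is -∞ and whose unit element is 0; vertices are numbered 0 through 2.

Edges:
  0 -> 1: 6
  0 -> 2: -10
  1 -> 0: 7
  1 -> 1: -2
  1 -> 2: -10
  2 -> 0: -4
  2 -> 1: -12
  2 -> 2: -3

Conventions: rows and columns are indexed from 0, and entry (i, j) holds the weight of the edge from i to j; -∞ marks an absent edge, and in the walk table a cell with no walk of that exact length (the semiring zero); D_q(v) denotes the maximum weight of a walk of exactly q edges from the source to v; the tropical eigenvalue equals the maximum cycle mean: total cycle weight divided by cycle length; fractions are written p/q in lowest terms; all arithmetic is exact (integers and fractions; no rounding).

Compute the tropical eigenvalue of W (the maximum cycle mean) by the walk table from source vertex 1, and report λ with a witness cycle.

q=0: [-∞, 0, -∞]
q=1: [7, -2, -10]
q=2: [5, 13, -3]
q=3: [20, 11, 3]
Optimal cycle mean attained by: cycle 0->1->0, total 6 + 7, length 2.
Answer: λ = 13/2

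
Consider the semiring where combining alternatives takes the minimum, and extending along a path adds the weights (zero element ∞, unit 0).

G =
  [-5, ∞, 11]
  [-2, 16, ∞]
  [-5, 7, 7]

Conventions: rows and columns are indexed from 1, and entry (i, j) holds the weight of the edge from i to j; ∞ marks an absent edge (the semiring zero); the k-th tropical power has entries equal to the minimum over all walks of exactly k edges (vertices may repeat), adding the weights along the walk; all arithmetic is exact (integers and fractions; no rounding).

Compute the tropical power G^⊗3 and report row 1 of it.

G^⊗2:
  [-10, 18, 6]
  [-7, 32, 9]
  [-10, 14, 6]
G^⊗3:
  [-15, 13, 1]
  [-12, 16, 4]
  [-15, 13, 1]
Answer: row 1 of G^⊗3 = [-15, 13, 1]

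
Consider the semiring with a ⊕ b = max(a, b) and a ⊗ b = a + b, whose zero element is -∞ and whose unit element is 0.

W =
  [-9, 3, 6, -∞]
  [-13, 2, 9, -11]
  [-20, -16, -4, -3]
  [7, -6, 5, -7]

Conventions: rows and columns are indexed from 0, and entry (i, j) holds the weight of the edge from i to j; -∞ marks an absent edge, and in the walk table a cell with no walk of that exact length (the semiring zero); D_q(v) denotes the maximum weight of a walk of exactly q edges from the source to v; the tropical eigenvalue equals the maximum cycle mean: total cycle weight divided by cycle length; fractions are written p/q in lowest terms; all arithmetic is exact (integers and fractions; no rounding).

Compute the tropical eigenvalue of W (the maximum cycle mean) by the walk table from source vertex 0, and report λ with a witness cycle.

q=0: [0, -∞, -∞, -∞]
q=1: [-9, 3, 6, -∞]
q=2: [-10, 5, 12, 3]
q=3: [10, 7, 14, 9]
q=4: [16, 13, 16, 11]
Optimal cycle mean attained by: cycle 0->1->2->3->0, total 3 + 9 + (-3) + 7, length 4.
Answer: λ = 4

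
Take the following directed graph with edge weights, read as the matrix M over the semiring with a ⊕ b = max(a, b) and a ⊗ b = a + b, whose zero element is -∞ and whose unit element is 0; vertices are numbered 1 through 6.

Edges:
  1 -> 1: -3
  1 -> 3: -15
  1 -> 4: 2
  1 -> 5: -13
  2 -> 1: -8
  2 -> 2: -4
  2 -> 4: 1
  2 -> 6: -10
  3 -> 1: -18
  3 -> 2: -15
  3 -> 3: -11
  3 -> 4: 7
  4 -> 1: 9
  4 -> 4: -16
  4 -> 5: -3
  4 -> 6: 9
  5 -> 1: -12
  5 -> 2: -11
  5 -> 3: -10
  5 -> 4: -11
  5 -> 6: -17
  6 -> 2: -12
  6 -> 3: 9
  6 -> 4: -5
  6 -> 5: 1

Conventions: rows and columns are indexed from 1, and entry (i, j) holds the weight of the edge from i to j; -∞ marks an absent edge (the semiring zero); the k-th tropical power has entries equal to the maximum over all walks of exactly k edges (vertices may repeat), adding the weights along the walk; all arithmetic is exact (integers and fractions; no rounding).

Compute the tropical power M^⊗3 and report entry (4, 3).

M^⊗2:
  [11, -24, -18, -1, -1, 11]
  [10, -8, -1, -3, -2, 10]
  [16, -19, -22, -4, 4, 16]
  [6, -3, 18, 11, 10, -7]
  [-2, -15, -8, -3, -14, -2]
  [4, -6, -2, 16, -8, 4]
M^⊗3:
  [8, -1, 20, 13, 12, 8]
  [7, -2, 19, 12, 11, 6]
  [13, 4, 25, 18, 17, 5]
  [20, 3, 7, 25, 8, 20]
  [6, -14, 7, 0, -1, 6]
  [25, -8, 13, 6, 13, 25]
Key observation: the optimum is the walk 4->6->3->3, with weight 9 + 9 + (-11) = 7.
Optimal value attained by: walk 4->6->3->3.
Answer: (M^⊗3)[4][3] = 7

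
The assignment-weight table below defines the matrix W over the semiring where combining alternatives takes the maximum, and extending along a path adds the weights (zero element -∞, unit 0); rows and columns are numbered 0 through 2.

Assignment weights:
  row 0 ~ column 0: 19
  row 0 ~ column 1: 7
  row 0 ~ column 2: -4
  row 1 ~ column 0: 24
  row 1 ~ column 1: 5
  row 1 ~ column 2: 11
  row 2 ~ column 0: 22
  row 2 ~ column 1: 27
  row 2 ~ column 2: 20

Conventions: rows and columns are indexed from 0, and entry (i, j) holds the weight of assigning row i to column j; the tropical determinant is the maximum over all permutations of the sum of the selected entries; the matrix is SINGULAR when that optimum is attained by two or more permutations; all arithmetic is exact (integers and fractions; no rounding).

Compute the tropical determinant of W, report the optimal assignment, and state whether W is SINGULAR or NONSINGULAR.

σ = (0, 1, 2): 19 + 5 + 20 = 44
σ = (0, 2, 1): 19 + 11 + 27 = 57
σ = (1, 0, 2): 7 + 24 + 20 = 51
σ = (1, 2, 0): 7 + 11 + 22 = 40
σ = (2, 0, 1): (-4) + 24 + 27 = 47
σ = (2, 1, 0): (-4) + 5 + 22 = 23
Optimal value attained by: σ = (0, 2, 1).
Answer: det⊕(W) = 57; verdict: NONSINGULAR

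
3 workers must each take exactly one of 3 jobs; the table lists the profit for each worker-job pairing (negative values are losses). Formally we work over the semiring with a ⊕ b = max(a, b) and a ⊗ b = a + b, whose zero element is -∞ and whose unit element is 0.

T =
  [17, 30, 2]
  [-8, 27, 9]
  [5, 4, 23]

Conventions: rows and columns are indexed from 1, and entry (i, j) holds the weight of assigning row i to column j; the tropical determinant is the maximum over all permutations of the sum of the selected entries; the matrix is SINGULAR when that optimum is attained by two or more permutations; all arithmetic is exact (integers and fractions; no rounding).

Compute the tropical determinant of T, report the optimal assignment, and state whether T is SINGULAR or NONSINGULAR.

σ = (1, 2, 3): 17 + 27 + 23 = 67
σ = (1, 3, 2): 17 + 9 + 4 = 30
σ = (2, 1, 3): 30 + (-8) + 23 = 45
σ = (2, 3, 1): 30 + 9 + 5 = 44
σ = (3, 1, 2): 2 + (-8) + 4 = -2
σ = (3, 2, 1): 2 + 27 + 5 = 34
Optimal value attained by: σ = (1, 2, 3).
Answer: det⊕(T) = 67; verdict: NONSINGULAR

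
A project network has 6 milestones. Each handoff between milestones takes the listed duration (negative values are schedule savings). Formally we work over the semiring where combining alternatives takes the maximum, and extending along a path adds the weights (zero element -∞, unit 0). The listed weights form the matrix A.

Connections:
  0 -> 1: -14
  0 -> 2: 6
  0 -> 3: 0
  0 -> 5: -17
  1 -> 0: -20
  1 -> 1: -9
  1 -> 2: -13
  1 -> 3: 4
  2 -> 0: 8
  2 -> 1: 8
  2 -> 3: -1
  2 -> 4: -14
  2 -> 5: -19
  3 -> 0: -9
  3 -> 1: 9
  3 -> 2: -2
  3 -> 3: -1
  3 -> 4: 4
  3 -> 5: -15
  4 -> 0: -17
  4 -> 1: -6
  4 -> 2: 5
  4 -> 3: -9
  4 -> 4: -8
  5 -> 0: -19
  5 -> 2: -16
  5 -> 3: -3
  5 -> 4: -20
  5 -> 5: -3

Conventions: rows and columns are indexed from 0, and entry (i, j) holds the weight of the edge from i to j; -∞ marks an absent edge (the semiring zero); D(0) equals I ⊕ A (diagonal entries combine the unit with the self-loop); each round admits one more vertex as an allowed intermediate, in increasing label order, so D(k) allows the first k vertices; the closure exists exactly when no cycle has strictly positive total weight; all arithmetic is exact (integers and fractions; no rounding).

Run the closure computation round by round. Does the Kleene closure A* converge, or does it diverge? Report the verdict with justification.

D(0):
  [0, -14, 6, 0, -∞, -17]
  [-20, 0, -13, 4, -∞, -∞]
  [8, 8, 0, -1, -14, -19]
  [-9, 9, -2, 0, 4, -15]
  [-17, -6, 5, -9, 0, -∞]
  [-19, -∞, -16, -3, -20, 0]
Detection: at round 1, diagonal entry (2, 2) turns strictly positive.
Key observation: the cycle 2->0->2 has total weight 8 + 6, which is strictly positive.
Answer: DIVERGES — positive cycle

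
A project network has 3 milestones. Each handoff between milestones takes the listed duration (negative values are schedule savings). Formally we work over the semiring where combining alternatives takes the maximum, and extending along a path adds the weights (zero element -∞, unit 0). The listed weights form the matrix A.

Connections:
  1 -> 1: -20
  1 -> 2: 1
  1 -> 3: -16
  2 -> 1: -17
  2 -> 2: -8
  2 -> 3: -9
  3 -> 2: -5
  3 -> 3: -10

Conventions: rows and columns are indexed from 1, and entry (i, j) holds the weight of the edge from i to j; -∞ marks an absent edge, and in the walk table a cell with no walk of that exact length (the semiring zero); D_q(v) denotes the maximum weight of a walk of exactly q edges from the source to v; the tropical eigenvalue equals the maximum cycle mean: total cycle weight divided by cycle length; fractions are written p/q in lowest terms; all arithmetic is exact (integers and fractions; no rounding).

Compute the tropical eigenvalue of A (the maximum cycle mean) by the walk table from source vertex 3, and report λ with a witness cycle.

q=0: [-∞, -∞, 0]
q=1: [-∞, -5, -10]
q=2: [-22, -13, -14]
q=3: [-30, -19, -22]
Optimal cycle mean attained by: cycle 2->3->2, total (-9) + (-5), length 2.
Answer: λ = -7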